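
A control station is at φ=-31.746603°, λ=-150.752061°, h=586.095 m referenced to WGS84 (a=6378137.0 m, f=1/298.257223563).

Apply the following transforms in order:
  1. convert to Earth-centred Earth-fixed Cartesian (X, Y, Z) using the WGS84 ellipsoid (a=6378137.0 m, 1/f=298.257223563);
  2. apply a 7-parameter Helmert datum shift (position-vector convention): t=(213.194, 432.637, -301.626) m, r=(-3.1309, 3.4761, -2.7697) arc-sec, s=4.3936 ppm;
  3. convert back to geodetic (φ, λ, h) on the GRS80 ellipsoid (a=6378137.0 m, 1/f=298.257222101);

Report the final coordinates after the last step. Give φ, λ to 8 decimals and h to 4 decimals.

φ=-31.74952963°, λ=-150.75553842°, h=434.4534 m

start: φ=-31.746603°, λ=-150.752061°, h=586.095 m
→ ECEF (a=6378137.000, f=1/298.257223563): X=-4737219.5432, Y=-2652746.5727, Z=-3336878.6625
→ Helmert 7p (PV): X=-4737119.0190, Y=-2652312.6305, Z=-3337074.8482
→ geod (Bowring, a=6378137.000): φ=-31.74952963°, λ=-150.75553842°, h=434.4534 m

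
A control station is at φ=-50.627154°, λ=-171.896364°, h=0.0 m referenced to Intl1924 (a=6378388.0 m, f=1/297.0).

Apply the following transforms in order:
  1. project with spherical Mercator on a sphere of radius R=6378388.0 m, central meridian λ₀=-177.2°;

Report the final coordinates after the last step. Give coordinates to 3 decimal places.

start: φ=-50.627154°, λ=-171.896364°, h=0.000 m
→ merc (R=6378388.0, λ₀=-177.2°): E=590421.2929, N=-6555862.6885

E=590421.293 m, N=-6555862.688 m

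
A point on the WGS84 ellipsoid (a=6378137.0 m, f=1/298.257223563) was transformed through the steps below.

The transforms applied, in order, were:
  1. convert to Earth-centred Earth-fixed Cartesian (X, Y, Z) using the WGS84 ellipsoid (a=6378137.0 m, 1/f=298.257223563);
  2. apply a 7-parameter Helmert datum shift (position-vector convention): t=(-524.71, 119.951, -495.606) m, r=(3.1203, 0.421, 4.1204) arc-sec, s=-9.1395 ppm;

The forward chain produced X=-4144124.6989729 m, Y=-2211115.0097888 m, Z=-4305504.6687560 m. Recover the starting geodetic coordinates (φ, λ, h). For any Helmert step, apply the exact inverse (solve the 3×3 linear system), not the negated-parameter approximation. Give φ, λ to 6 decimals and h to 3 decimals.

start: X=-4144124.6990, Y=-2211115.0098, Z=-4305504.6688 m
→ Helmert⁻¹: X=-4143673.2452, Y=-2211237.5203, Z=-4305023.4154
→ geod (Bowring, a=6378137.000): φ=-42.69982900°, λ=-151.91375200°, h=2903.1500 m

φ=-42.699829°, λ=-151.913752°, h=2903.150 m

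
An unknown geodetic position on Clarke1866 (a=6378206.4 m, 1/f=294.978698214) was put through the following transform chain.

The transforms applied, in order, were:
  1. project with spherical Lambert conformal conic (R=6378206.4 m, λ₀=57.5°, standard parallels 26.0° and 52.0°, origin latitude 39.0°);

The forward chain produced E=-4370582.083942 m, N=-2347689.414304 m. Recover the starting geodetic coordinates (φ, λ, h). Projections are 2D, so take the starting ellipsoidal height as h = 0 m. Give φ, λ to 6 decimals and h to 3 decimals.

start: E=-4370582.0839, N=-2347689.4143 m
→ lcc⁻¹: φ=10.13318600°, λ=20.16342000°

φ=10.133186°, λ=20.163420°, h=0.000 m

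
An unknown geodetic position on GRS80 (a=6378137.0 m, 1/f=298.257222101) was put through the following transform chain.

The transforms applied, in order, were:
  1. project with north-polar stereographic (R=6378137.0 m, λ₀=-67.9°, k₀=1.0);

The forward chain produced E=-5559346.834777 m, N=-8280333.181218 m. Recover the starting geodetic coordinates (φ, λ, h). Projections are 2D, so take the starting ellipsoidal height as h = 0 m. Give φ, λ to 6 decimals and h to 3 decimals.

start: E=-5559346.8348, N=-8280333.1812 m
→ stereo⁻¹: φ=13.95993700°, λ=-101.77708300°

φ=13.959937°, λ=-101.777083°, h=0.000 m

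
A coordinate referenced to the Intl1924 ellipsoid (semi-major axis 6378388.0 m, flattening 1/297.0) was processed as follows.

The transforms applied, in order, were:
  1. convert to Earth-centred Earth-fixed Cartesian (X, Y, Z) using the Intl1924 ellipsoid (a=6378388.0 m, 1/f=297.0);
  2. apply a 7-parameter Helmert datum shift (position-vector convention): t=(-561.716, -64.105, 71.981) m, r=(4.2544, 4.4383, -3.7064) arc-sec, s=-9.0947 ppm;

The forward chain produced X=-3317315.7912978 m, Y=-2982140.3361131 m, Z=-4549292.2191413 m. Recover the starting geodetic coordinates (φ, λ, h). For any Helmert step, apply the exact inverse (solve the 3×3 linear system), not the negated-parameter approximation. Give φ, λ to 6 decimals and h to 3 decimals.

start: X=-3317315.7913, Y=-2982140.3361, Z=-4549292.2191 m
→ Helmert⁻¹: X=-3316632.7599, Y=-2982256.7853, Z=-4549415.4294
→ geod (Bowring, a=6378388.000): φ=-45.76003700°, λ=-138.03868900°, h=3703.3050 m

φ=-45.760037°, λ=-138.038689°, h=3703.305 m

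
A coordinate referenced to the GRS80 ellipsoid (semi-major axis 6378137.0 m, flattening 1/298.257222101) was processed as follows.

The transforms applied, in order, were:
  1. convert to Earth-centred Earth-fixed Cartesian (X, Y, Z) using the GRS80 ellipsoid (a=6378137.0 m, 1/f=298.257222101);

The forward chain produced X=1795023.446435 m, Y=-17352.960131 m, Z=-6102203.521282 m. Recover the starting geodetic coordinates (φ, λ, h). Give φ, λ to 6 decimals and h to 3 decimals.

φ=-73.711372°, λ=-0.553876°, h=2314.746 m

start: X=1795023.4464, Y=-17352.9601, Z=-6102203.5213 m
→ geod (Bowring, a=6378137.000): φ=-73.71137200°, λ=-0.55387600°, h=2314.7460 m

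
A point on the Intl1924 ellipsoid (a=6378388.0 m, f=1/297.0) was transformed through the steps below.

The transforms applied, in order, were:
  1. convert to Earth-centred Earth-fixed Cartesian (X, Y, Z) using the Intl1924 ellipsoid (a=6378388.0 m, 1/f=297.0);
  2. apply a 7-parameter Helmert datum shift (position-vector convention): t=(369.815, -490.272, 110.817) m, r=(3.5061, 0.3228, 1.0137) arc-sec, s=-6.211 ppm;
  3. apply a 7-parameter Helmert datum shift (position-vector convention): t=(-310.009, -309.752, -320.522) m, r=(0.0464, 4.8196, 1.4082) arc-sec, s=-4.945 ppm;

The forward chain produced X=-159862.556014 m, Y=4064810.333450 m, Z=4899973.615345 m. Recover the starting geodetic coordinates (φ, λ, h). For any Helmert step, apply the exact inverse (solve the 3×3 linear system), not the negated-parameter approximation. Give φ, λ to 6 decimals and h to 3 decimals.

φ=50.484916°, λ=92.253590°, h=3609.077 m

start: X=-159862.5560, Y=4064810.3335, Z=4899973.6153 m
→ Helmert⁻¹: X=-159640.0838, Y=4065142.3798, Z=4900313.7248
→ Helmert⁻¹: X=-159998.5800, Y=4065741.9832, Z=4900163.9830
→ geod (Bowring, a=6378388.000): φ=50.48491600°, λ=92.25359000°, h=3609.0770 m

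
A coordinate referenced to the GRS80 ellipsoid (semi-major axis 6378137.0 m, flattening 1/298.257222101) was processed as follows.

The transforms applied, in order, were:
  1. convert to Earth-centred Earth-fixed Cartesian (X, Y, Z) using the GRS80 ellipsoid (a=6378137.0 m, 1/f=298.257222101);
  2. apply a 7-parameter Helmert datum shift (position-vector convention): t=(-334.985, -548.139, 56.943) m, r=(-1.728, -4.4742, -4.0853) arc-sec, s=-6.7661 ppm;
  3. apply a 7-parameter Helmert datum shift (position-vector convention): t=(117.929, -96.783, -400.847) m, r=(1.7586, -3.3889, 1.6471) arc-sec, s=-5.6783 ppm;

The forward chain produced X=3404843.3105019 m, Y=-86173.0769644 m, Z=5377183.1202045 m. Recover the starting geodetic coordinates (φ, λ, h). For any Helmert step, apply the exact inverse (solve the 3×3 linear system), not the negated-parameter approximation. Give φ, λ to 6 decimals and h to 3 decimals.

start: X=3404843.3105, Y=-86173.0770, Z=5377183.1202 m
→ Helmert⁻¹: X=3404832.3800, Y=-86058.1229, Z=5377559.2958
→ Helmert⁻¹: X=3405308.7434, Y=-85488.1667, Z=5377464.1552
→ geod (Bowring, a=6378137.000): φ=57.82123100°, λ=-1.43807300°, h=2721.8650 m

φ=57.821231°, λ=-1.438073°, h=2721.865 m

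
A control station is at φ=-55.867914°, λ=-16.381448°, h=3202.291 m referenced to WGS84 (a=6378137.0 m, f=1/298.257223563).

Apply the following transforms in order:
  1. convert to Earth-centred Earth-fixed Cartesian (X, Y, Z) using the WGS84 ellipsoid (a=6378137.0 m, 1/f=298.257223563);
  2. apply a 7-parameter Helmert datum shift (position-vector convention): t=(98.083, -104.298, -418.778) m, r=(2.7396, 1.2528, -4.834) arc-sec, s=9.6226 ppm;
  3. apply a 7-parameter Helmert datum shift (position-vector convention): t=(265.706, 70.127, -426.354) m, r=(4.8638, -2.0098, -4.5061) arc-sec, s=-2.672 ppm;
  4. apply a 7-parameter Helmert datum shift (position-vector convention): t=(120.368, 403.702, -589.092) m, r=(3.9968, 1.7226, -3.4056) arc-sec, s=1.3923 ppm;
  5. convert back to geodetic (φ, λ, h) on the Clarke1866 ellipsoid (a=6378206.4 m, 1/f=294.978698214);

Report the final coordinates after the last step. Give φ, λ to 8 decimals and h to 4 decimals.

φ=-55.87560707°, λ=-16.37272955°, h=4738.6575 m

start: φ=-55.867914°, λ=-16.381448°, h=3202.291 m
→ ECEF (a=6378137.000, f=1/298.257223563): X=3443135.0796, Y=-1012158.4414, Z=-5258855.0825
→ Helmert 7p (PV): X=3443210.6322, Y=-1012283.3242, Z=-5259358.8208
→ Helmert 7p (PV): X=3443496.2694, Y=-1012161.6959, Z=-5259761.4420
→ Helmert 7p (PV): X=3443560.7937, Y=-1011714.3394, Z=-5260406.2279
→ geod (Bowring, a=6378206.400): φ=-55.87560707°, λ=-16.37272955°, h=4738.6575 m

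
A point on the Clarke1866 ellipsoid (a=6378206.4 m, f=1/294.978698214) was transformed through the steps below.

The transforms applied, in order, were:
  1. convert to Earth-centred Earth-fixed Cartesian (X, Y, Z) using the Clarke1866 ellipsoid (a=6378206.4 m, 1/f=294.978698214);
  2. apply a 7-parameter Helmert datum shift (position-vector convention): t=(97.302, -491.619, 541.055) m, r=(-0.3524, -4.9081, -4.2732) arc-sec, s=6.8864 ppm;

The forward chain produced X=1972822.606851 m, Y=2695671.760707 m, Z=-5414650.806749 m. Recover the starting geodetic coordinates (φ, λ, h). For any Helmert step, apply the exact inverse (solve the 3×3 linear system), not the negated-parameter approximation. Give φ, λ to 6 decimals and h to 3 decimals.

start: X=1972822.6069, Y=2695671.7607, Z=-5414650.8067 m
→ Helmert⁻¹: X=1972527.0074, Y=2696194.9297, Z=-5415196.9010
→ geod (Bowring, a=6378206.400): φ=-58.50261700°, λ=53.81092500°, h=235.3490 m

φ=-58.502617°, λ=53.810925°, h=235.349 m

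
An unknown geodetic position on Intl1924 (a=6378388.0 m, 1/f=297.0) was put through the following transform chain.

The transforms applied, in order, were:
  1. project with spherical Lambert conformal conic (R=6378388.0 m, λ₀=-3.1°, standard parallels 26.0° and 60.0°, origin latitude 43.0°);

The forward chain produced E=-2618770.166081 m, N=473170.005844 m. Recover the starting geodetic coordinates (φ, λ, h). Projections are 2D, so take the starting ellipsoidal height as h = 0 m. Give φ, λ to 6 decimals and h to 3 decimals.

φ=42.283231°, λ=-37.318650°, h=0.000 m

start: E=-2618770.1661, N=473170.0058 m
→ lcc⁻¹: φ=42.28323100°, λ=-37.31865000°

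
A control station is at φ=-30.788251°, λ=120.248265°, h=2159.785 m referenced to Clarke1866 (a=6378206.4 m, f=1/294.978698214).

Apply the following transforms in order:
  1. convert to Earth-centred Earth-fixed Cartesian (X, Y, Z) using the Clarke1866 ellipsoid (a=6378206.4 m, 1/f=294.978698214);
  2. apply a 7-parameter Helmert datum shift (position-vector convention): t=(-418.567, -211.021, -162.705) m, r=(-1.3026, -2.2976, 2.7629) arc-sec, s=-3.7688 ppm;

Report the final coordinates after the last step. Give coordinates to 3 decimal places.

X=-2764002.833 m, Y=4738810.584 m, Z=-3246889.205 m

start: φ=-30.788251°, λ=120.248265°, h=2159.785 m
→ ECEF (a=6378206.400, f=1/294.978698214): X=-2763567.3666, Y=4739096.9871, Z=-3246678.0242
→ Helmert 7p (PV): X=-2764002.8329, Y=4738810.5844, Z=-3246889.2047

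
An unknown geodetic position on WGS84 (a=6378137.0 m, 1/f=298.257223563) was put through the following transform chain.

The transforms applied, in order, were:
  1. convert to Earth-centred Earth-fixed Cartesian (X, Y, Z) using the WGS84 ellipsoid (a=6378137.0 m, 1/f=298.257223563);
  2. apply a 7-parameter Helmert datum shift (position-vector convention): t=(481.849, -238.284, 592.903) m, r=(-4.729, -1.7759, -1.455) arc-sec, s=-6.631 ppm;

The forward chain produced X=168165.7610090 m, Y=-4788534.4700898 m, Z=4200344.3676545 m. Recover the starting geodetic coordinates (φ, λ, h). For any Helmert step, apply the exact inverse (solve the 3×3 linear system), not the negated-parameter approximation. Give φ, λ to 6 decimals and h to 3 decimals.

φ=41.425610°, λ=-87.993552°, h=2550.040 m

start: X=168165.7610, Y=-4788534.4701, Z=4200344.3677 m
→ Helmert⁻¹: X=167754.9600, Y=-4788423.0393, Z=4199668.0856
→ geod (Bowring, a=6378137.000): φ=41.42561000°, λ=-87.99355200°, h=2550.0400 m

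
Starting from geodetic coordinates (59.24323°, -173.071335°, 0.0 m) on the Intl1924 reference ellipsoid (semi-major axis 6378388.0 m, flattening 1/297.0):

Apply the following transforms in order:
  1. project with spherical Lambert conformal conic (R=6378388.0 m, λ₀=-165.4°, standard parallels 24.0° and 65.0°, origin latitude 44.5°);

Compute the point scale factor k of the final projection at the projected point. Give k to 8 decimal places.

0.96461775

start: φ=59.243230°, λ=-173.071335°, h=0.000 m
→ into lcc (λ₀=-165.4°): φ=59.24323000°, λ−λ₀=-7.67133500°
scale k = 0.96461775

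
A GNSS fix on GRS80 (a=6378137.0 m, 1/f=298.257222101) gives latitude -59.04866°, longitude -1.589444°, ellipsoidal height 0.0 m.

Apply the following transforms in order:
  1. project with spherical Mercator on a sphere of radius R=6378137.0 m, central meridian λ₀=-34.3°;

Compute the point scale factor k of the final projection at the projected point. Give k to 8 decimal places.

start: φ=-59.048660°, λ=-1.589444°, h=0.000 m
→ into merc (λ₀=-34.3°): φ=-59.04866000°, λ−λ₀=32.71055600°
scale k = 1.94435294

1.94435294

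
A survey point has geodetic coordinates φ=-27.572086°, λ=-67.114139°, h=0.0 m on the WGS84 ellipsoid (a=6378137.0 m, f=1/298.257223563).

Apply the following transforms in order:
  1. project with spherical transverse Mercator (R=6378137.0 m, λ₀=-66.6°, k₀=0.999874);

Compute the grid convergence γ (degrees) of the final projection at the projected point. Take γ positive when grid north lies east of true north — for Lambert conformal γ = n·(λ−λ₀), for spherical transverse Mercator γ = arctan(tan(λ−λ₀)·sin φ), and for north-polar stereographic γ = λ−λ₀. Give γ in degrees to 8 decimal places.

start: φ=-27.572086°, λ=-67.114139°, h=0.000 m
→ into tm (λ₀=-66.6°): φ=-27.57208600°, λ−λ₀=-0.51413900°
convergence γ = 0.23798157°

0.23798157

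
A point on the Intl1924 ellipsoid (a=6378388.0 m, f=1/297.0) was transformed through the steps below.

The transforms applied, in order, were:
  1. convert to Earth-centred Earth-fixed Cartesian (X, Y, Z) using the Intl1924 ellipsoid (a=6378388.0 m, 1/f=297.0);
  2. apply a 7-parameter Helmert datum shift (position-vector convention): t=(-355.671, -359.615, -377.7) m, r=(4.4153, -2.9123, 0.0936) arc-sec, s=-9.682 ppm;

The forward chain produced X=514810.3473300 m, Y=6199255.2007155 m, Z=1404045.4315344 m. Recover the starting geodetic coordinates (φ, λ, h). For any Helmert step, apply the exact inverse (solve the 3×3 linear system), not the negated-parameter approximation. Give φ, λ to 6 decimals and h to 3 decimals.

start: X=514810.3473, Y=6199255.2007, Z=1404045.4315 m
→ Helmert⁻¹: X=515193.6471, Y=6199704.6675, Z=1404296.7444
→ geod (Bowring, a=6378388.000): φ=12.80356900°, λ=85.24965200°, h=260.6360 m

φ=12.803569°, λ=85.249652°, h=260.636 m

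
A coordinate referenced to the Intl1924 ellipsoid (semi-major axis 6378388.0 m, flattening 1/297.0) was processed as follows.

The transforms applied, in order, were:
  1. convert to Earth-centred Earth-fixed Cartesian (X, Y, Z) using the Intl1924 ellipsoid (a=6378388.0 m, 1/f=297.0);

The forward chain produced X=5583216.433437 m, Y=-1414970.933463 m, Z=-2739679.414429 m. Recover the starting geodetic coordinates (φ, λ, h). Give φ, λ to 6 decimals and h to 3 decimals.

φ=-25.588775°, λ=-14.221216°, h=3701.231 m

start: X=5583216.4334, Y=-1414970.9335, Z=-2739679.4144 m
→ geod (Bowring, a=6378388.000): φ=-25.58877500°, λ=-14.22121600°, h=3701.2310 m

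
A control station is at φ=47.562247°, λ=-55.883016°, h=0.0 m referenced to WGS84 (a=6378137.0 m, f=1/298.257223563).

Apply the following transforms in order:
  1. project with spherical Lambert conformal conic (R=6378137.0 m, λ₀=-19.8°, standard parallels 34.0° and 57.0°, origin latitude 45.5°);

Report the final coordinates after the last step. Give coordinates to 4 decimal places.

E=-2567242.0633 m, N=815623.7048 m

start: φ=47.562247°, λ=-55.883016°, h=0.000 m
→ lcc (R=6378137.0, λ₀=-19.8°): E=-2567242.0633, N=815623.7048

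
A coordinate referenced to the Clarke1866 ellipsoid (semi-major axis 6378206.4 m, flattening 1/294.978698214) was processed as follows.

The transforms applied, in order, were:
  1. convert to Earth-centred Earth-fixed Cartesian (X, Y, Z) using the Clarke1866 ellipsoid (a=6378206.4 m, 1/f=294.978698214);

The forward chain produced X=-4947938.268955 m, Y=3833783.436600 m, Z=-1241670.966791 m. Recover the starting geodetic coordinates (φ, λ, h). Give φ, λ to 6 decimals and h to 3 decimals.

φ=-11.294520°, λ=142.230601°, h=3974.687 m

start: X=-4947938.2690, Y=3833783.4366, Z=-1241670.9668 m
→ geod (Bowring, a=6378206.400): φ=-11.29452000°, λ=142.23060100°, h=3974.6870 m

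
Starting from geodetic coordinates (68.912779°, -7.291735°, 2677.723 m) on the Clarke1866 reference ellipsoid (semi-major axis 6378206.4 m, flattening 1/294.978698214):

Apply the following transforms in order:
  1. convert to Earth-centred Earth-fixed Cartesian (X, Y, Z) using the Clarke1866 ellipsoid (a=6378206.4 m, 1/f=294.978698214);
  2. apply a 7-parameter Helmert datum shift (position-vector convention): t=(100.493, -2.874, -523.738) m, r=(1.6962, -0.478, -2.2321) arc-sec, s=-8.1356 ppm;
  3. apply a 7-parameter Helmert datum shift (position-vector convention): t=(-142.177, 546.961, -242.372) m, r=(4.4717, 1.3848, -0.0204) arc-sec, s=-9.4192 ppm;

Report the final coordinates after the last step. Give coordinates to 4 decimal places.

X=2283880.9176 m, Y=-291897.6333 m, Z=5929902.6932 m

start: φ=68.912779°, λ=-7.291735°, h=2677.723 m
→ ECEF (a=6378206.400, f=1/294.978698214): X=2283939.8183, Y=-292244.5765, Z=5930791.6933
→ Helmert 7p (PV): X=2284004.8237, Y=-292318.5593, Z=5930222.5943
→ Helmert 7p (PV): X=2283880.9176, Y=-291897.6333, Z=5929902.6932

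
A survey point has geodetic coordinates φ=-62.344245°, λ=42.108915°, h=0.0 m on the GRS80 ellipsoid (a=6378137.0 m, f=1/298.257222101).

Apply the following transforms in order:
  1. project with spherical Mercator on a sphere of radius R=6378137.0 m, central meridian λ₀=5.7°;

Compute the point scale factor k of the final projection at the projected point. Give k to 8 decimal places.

2.15443792

start: φ=-62.344245°, λ=42.108915°, h=0.000 m
→ into merc (λ₀=5.7°): φ=-62.34424500°, λ−λ₀=36.40891500°
scale k = 2.15443792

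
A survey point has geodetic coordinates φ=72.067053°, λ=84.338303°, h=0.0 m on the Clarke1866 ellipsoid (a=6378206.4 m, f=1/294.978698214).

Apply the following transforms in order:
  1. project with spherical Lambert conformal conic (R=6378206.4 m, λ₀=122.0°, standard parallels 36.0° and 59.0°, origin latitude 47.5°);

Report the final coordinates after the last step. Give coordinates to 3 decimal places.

start: φ=72.067053°, λ=84.338303°, h=0.000 m
→ lcc (R=6378206.4, λ₀=122.0°): E=-1364947.0918, N=3115893.2897

E=-1364947.092 m, N=3115893.290 m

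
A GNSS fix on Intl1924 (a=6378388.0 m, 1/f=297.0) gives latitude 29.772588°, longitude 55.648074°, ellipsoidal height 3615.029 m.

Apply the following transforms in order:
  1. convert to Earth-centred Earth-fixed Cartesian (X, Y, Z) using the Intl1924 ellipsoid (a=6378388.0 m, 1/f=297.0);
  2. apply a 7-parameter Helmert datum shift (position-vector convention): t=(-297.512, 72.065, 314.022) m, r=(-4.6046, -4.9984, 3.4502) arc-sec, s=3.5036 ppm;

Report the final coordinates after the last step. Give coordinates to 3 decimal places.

X=3128007.191 m, Y=4577425.703 m, Z=3150656.362 m

start: φ=29.772588°, λ=55.648074°, h=3615.029 m
→ ECEF (a=6378388.000, f=1/297.0): X=3128446.6486, Y=4577214.9435, Z=3150357.6718
→ Helmert 7p (PV): X=3128007.1913, Y=4577425.7030, Z=3150656.3622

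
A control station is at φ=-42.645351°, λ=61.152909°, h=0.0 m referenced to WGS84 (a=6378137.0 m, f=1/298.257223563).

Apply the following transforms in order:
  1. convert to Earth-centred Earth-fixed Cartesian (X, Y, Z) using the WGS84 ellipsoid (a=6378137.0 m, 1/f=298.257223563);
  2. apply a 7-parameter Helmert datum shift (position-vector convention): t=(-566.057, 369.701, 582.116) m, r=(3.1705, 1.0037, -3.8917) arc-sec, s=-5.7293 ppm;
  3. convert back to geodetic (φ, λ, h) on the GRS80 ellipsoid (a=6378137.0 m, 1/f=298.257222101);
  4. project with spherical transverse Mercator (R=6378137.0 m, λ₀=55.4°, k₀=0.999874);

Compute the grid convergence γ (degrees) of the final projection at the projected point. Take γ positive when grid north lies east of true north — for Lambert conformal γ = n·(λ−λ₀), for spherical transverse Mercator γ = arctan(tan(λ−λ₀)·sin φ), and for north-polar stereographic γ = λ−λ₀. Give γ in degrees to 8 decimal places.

start: φ=-42.645351°, λ=61.152909°, h=0.000 m
→ ECEF (a=6378137.000, f=1/298.257223563): X=2267015.3556, Y=4115669.3785, Z=-4298605.1311
→ Helmert 7p (PV): X=2266493.0449, Y=4116038.8005, Z=-4297946.1569
→ geod (Bowring, a=6378137.000): φ=-42.64055048°, λ=61.16066094°, h=-393.7226 m
→ into tm (λ₀=55.4°): φ=-42.64055048°, λ−λ₀=5.76066094°
convergence γ = -3.90937743°

-3.90937743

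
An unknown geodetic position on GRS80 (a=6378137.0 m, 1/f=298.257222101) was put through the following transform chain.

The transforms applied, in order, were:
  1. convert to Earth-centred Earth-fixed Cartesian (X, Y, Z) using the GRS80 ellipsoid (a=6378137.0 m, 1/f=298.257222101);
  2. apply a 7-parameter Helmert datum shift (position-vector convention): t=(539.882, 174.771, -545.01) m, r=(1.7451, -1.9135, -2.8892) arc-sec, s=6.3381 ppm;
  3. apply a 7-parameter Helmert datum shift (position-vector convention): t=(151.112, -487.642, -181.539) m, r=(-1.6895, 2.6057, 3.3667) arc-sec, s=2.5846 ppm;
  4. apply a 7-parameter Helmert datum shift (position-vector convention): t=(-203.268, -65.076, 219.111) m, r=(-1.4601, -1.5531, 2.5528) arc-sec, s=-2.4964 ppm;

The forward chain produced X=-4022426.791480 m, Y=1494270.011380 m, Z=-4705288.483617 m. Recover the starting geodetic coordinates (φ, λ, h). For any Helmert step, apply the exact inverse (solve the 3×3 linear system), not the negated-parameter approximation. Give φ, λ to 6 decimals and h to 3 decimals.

φ=-47.820761°, λ=159.617125°, h=1627.397 m

start: X=-4022426.7915, Y=1494270.0114, Z=-4705288.4836 m
→ Helmert⁻¹: X=-4022250.4997, Y=1494421.9075, Z=-4705478.4767
→ Helmert⁻¹: X=-4022307.3722, Y=1495009.8797, Z=-4705323.3439
→ Helmert⁻¹: X=-4022886.3395, Y=1494729.4806, Z=-4704723.8409
→ geod (Bowring, a=6378137.000): φ=-47.82076100°, λ=159.61712500°, h=1627.3970 m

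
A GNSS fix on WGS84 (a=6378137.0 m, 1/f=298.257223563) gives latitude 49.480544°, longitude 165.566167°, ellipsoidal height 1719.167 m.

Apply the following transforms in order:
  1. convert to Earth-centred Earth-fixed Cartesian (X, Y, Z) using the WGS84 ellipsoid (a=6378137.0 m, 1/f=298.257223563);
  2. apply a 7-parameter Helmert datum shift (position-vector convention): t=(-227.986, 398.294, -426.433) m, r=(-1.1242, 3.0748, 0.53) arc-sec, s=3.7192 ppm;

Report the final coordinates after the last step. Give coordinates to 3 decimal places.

start: φ=49.480544°, λ=165.566167°, h=1719.167 m
→ ECEF (a=6378137.000, f=1/298.257223563): X=-4021984.1304, Y=1035201.9287, Z=4826758.1076
→ Helmert 7p (PV): X=-4022157.7820, Y=1035620.0455, Z=4826403.9403

X=-4022157.782 m, Y=1035620.045 m, Z=4826403.940 m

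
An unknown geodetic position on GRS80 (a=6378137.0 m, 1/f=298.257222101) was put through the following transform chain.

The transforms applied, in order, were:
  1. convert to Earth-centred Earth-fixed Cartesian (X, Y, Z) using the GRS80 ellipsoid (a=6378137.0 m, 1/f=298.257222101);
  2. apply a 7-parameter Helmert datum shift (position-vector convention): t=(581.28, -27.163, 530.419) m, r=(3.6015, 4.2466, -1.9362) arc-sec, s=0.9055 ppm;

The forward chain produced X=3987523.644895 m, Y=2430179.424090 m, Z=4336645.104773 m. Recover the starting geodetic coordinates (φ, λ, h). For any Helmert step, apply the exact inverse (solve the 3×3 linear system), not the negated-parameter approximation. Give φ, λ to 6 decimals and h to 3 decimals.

φ=43.073924°, λ=31.365940°, h=3874.475 m

start: X=3987523.6449, Y=2430179.4241, Z=4336645.1048 m
→ Helmert⁻¹: X=3986826.6683, Y=2430317.5224, Z=4336150.4059
→ geod (Bowring, a=6378137.000): φ=43.07392400°, λ=31.36594000°, h=3874.4750 m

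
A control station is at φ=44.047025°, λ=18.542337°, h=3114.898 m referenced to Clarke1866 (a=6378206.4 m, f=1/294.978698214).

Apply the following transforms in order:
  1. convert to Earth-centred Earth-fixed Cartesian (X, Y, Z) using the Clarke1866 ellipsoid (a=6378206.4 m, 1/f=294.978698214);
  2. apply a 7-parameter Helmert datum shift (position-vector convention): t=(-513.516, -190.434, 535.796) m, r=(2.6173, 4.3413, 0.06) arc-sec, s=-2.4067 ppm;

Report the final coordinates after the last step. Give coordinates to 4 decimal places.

X=4355294.5160 m, Y=1460736.6034 m, Z=4414263.9358 m

start: φ=44.047025°, λ=18.542337°, h=3114.898 m
→ ECEF (a=6378206.400, f=1/294.978698214): X=4355726.0417, Y=1460985.2933, Z=4413811.8998
→ Helmert 7p (PV): X=4355294.5160, Y=1460736.6034, Z=4414263.9358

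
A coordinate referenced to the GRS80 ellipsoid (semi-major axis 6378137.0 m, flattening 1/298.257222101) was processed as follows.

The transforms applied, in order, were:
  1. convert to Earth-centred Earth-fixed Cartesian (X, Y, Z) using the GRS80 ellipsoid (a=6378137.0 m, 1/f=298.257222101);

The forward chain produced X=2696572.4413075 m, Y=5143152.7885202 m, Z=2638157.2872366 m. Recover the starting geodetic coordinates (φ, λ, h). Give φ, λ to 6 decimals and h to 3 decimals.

start: X=2696572.4413, Y=5143152.7885, Z=2638157.2872 m
→ geod (Bowring, a=6378137.000): φ=24.57703000°, λ=62.33182500°, h=3890.4740 m

φ=24.577030°, λ=62.331825°, h=3890.474 m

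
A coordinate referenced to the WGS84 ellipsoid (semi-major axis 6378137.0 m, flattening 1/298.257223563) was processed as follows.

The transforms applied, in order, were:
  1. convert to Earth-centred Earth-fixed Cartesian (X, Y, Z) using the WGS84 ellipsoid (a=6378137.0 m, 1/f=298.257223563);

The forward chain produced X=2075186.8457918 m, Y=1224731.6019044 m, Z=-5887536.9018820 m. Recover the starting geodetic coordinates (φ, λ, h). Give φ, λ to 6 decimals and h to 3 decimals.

start: X=2075186.8458, Y=1224731.6019, Z=-5887536.9019 m
→ geod (Bowring, a=6378137.000): φ=-67.87633500°, λ=30.54821000°, h=1753.7470 m

φ=-67.876335°, λ=30.548210°, h=1753.747 m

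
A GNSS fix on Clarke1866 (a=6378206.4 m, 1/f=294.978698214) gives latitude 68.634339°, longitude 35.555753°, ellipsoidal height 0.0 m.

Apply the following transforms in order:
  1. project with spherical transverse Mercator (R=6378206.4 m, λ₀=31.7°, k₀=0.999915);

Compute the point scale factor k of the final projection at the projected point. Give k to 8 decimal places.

1.00021520

start: φ=68.634339°, λ=35.555753°, h=0.000 m
→ into tm (λ₀=31.7°): φ=68.63433900°, λ−λ₀=3.85575300°
scale k = 1.00021520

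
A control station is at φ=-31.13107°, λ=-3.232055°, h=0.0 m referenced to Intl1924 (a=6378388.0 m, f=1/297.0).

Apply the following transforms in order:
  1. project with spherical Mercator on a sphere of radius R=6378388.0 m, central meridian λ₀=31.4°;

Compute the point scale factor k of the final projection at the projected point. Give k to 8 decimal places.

start: φ=-31.131070°, λ=-3.232055°, h=0.000 m
→ into merc (λ₀=31.4°): φ=-31.13107000°, λ−λ₀=-34.63205500°
scale k = 1.16824224

1.16824224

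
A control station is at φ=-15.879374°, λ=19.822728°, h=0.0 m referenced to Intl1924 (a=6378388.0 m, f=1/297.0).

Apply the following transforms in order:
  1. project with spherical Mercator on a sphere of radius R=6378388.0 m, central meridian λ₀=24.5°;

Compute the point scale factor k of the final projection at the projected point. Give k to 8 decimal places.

start: φ=-15.879374°, λ=19.822728°, h=0.000 m
→ into merc (λ₀=24.5°): φ=-15.87937400°, λ−λ₀=-4.67727200°
scale k = 1.03967410

1.03967410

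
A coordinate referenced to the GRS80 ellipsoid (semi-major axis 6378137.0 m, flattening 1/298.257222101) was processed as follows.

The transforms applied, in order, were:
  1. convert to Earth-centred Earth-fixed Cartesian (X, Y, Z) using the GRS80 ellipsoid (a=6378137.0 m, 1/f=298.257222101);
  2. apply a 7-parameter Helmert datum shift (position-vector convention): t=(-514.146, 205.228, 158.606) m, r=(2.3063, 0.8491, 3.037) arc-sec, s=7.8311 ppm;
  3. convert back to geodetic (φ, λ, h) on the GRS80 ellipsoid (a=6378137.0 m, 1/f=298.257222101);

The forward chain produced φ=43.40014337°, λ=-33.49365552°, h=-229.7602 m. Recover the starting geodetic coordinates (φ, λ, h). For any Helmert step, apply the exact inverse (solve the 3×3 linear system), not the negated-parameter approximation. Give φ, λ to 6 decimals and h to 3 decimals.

start: φ=43.400143°, λ=-33.493656°, h=-229.760 m
→ ECEF (a=6378137.000, f=1/298.257222101): X=3870643.8861, Y=-2561306.9733, Z=4359749.7840
→ Helmert⁻¹: X=3871072.0554, Y=-2561500.3930, Z=4359601.6141
→ geod (Bowring, a=6378137.000): φ=43.39630600°, λ=-33.49273000°, h=5.4390 m

φ=43.396306°, λ=-33.492730°, h=5.439 m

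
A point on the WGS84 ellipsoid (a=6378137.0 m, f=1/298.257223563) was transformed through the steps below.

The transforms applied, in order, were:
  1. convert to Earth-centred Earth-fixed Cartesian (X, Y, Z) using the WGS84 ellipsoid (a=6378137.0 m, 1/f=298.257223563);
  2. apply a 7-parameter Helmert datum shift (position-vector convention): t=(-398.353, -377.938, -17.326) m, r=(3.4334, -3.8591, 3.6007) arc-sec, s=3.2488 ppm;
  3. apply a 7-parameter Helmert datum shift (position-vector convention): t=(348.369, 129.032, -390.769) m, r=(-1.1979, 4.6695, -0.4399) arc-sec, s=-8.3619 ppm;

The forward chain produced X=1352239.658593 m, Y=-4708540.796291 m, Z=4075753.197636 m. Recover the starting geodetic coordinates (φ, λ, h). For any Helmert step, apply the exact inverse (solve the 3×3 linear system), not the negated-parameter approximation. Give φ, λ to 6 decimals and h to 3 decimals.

φ=39.953739°, λ=-73.976083°, h=3408.842 m

start: X=1352239.6586, Y=-4708540.7963, Z=4075753.1976 m
→ Helmert⁻¹: X=1351820.3582, Y=-4708729.9918, Z=4076181.3079
→ Helmert⁻¹: X=1352208.3911, Y=-4708292.5110, Z=4076238.4644
→ geod (Bowring, a=6378137.000): φ=39.95373900°, λ=-73.97608300°, h=3408.8420 m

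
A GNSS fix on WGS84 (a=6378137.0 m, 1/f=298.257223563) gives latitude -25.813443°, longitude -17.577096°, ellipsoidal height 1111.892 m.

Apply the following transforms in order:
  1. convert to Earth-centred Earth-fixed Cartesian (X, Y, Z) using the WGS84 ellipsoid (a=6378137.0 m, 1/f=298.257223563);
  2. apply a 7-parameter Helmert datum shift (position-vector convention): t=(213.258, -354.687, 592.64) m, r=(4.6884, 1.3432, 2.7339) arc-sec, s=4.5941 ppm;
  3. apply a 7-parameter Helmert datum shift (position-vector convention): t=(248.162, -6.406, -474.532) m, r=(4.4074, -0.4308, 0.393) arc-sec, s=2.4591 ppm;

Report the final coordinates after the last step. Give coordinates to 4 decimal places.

start: φ=-25.813443°, λ=-17.577096°, h=1111.892 m
→ ECEF (a=6378137.000, f=1/298.257223563): X=5478064.6219, Y=-1735334.5466, Z=-2760955.1101
→ Helmert 7p (PV): X=5478308.0679, Y=-1735561.8407, Z=-2760450.2719
→ Helmert 7p (PV): X=5478578.7739, Y=-1735503.0921, Z=-2760957.2353

X=5478578.7739 m, Y=-1735503.0921 m, Z=-2760957.2353 m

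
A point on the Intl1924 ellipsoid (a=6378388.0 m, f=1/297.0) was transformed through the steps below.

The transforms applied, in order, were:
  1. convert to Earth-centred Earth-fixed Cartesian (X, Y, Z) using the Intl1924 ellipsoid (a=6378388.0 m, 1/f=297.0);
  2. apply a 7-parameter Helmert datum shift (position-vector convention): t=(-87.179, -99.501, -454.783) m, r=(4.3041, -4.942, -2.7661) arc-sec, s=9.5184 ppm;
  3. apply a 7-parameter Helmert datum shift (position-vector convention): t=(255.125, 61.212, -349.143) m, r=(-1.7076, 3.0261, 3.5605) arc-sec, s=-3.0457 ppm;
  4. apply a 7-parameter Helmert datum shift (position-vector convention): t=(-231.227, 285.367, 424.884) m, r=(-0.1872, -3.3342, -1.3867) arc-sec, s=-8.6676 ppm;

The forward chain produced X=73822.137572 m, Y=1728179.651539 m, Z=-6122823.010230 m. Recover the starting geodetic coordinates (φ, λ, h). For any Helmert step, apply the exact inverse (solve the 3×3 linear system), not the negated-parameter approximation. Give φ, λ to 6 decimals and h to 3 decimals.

φ=-74.327186°, λ=87.556778°, h=3560.675 m

start: X=73822.1376, Y=1728179.6515, Z=-6122823.0102 m
→ Helmert⁻¹: X=73943.4088, Y=1727915.3158, Z=-6123300.5956
→ Helmert⁻¹: X=73808.1645, Y=1727908.7823, Z=-6122954.7137
→ Helmert⁻¹: X=73724.7773, Y=1727865.0673, Z=-6122479.4764
→ geod (Bowring, a=6378388.000): φ=-74.32718600°, λ=87.55677800°, h=3560.6750 m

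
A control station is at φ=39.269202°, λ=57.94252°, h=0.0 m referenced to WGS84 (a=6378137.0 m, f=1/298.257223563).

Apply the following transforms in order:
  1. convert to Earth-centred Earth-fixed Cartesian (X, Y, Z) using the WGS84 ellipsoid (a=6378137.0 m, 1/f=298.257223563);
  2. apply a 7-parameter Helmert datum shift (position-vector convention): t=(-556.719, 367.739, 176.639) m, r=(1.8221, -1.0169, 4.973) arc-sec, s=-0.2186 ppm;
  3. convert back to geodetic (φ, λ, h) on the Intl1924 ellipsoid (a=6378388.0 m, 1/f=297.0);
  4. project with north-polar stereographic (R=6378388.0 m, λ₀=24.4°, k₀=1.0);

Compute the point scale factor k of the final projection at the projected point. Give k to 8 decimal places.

start: φ=39.269202°, λ=57.942520°, h=0.000 m
→ ECEF (a=6378137.000, f=1/298.257223563): X=2624372.4545, Y=4190513.2571, Z=4015498.7555
→ Helmert 7p (PV): X=2623694.3328, Y=4190907.8810, Z=4015724.4732
→ geod (Bowring, a=6378388.000): φ=39.27172689°, λ=57.95160694°, h=-91.2651 m
→ into stereo (λ₀=24.4°): φ=39.27172689°, λ−λ₀=33.55160694°
scale k = 1.22474054

1.22474054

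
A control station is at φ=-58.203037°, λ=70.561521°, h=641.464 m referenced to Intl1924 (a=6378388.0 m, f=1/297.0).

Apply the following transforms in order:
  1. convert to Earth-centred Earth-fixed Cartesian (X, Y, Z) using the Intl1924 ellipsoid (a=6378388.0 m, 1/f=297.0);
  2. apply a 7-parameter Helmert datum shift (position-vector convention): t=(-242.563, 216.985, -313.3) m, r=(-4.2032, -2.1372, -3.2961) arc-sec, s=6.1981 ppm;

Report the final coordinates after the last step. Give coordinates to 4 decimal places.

start: φ=-58.203037°, λ=70.561521°, h=641.464 m
→ ECEF (a=6378388.000, f=1/297.0): X=1121307.6794, Y=3177313.3272, Z=-5398346.6863
→ Helmert 7p (PV): X=1121178.7750, Y=3177422.0804, Z=-5398746.5740

X=1121178.7750 m, Y=3177422.0804 m, Z=-5398746.5740 m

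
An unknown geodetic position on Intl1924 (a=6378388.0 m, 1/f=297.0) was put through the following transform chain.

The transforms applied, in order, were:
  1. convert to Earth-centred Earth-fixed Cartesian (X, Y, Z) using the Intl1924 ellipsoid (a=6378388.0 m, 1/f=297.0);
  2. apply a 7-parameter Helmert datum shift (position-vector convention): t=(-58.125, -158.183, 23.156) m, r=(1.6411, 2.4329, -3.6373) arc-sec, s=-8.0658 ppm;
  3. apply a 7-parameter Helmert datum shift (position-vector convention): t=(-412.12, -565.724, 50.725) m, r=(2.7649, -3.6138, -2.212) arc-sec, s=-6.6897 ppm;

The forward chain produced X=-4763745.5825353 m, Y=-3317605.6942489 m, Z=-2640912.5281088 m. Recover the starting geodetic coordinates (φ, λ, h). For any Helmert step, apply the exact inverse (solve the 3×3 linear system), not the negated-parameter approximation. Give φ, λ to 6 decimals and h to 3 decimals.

start: X=-4763745.5825, Y=-3317605.6942, Z=-2640912.5281 m
→ Helmert⁻¹: X=-4763376.0229, Y=-3317148.6428, Z=-2640853.0001
→ Helmert⁻¹: X=-4763266.6738, Y=-3317122.2222, Z=-2640927.2480
→ geod (Bowring, a=6378388.000): φ=-24.61057200°, λ=-145.14678200°, h=2340.2600 m

φ=-24.610572°, λ=-145.146782°, h=2340.260 m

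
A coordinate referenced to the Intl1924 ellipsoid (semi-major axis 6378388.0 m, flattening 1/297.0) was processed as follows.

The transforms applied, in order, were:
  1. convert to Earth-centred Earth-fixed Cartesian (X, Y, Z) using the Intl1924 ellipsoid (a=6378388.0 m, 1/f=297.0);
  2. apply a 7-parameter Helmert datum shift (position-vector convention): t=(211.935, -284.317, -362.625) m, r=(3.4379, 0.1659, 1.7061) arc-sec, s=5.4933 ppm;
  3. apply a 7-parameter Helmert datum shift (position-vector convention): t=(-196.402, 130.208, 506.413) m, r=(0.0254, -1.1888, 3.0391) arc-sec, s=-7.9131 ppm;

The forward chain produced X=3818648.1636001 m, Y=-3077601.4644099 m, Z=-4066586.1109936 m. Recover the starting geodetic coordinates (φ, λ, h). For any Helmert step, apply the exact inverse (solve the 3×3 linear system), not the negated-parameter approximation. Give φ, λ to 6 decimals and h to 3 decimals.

start: X=3818648.1636, Y=-3077601.4644, Z=-4066586.1110 m
→ Helmert⁻¹: X=3818805.9955, Y=-3077812.7940, Z=-4067146.3381
→ Helmert⁻¹: X=3818550.8986, Y=-3077610.9376, Z=-4066707.0061
→ geod (Bowring, a=6378388.000): φ=-39.85541600°, λ=-38.86753100°, h=1504.7950 m

φ=-39.855416°, λ=-38.867531°, h=1504.795 m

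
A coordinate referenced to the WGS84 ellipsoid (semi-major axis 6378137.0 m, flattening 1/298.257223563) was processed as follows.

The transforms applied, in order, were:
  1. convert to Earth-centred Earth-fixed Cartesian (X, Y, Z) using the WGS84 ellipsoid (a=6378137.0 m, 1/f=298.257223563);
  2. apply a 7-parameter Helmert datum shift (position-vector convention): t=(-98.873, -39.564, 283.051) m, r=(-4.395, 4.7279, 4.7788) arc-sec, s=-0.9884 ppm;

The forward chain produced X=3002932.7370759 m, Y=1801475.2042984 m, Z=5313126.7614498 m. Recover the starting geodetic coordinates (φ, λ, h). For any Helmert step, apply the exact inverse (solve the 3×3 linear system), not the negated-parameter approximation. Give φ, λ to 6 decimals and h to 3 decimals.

start: X=3002932.7371, Y=1801475.2043, Z=5313126.7614 m
→ Helmert⁻¹: X=3002954.5311, Y=1801333.7695, Z=5312956.1759
→ geod (Bowring, a=6378137.000): φ=56.78756300°, λ=30.95759800°, h=-27.3600 m

φ=56.787563°, λ=30.957598°, h=-27.360 m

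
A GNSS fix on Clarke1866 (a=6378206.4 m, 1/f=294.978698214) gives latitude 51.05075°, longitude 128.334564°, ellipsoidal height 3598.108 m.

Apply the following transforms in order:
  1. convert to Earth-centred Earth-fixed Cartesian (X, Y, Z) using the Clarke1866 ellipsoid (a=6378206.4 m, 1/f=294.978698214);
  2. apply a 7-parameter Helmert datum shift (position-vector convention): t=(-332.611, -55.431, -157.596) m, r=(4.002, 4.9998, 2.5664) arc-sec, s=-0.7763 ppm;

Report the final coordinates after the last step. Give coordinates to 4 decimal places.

start: φ=51.050750°, λ=128.334564°, h=3598.108 m
→ ECEF (a=6378206.400, f=1/294.978698214): X=-2493437.7509, Y=3153326.9407, Z=4939689.8743
→ Helmert 7p (PV): X=-2493687.9242, Y=3153142.1968, Z=4939650.0653

X=-2493687.9242 m, Y=3153142.1968 m, Z=4939650.0653 m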